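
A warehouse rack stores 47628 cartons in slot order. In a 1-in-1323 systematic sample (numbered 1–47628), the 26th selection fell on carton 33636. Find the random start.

k = 1323
r = 33636 − (26−1)×1323 = 33636 − 33075 = 561

561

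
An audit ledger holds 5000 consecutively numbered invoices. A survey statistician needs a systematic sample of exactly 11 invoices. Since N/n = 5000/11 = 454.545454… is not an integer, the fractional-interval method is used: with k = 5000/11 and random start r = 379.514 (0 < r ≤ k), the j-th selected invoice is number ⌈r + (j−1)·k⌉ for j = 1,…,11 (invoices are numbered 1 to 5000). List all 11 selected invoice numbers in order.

j=1: r + 0k = 379.514 → ⌈·⌉ = 380
j=2: r + 1k = 834.059454… → ⌈·⌉ = 835
j=3: r + 2k = 1288.604909… → ⌈·⌉ = 1289
j=4: r + 3k = 1743.150363… → ⌈·⌉ = 1744
j=5: r + 4k = 2197.695818… → ⌈·⌉ = 2198
j=6: r + 5k = 2652.241272… → ⌈·⌉ = 2653
j=7: r + 6k = 3106.786727… → ⌈·⌉ = 3107
j=8: r + 7k = 3561.332181… → ⌈·⌉ = 3562
j=9: r + 8k = 4015.877636… → ⌈·⌉ = 4016
j=10: r + 9k = 4470.423090… → ⌈·⌉ = 4471
j=11: r + 10k = 4924.968545… → ⌈·⌉ = 4925

380, 835, 1289, 1744, 2198, 2653, 3107, 3562, 4016, 4471, 4925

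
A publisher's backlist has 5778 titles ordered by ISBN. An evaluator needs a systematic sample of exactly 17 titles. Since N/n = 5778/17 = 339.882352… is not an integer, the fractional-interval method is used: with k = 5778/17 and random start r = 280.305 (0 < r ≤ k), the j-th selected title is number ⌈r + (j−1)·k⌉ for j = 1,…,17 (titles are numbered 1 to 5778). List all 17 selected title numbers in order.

281, 621, 961, 1300, 1640, 1980, 2320, 2660, 3000, 3340, 3680, 4020, 4359, 4699, 5039, 5379, 5719

j=1: r + 0k = 280.305 → ⌈·⌉ = 281
j=2: r + 1k = 620.187352… → ⌈·⌉ = 621
j=3: r + 2k = 960.069705… → ⌈·⌉ = 961
j=4: r + 3k = 1299.952058… → ⌈·⌉ = 1300
j=5: r + 4k = 1639.834411… → ⌈·⌉ = 1640
j=6: r + 5k = 1979.716764… → ⌈·⌉ = 1980
j=7: r + 6k = 2319.599117… → ⌈·⌉ = 2320
j=8: r + 7k = 2659.481470… → ⌈·⌉ = 2660
j=9: r + 8k = 2999.363823… → ⌈·⌉ = 3000
j=10: r + 9k = 3339.246176… → ⌈·⌉ = 3340
j=11: r + 10k = 3679.128529… → ⌈·⌉ = 3680
j=12: r + 11k = 4019.010882… → ⌈·⌉ = 4020
j=13: r + 12k = 4358.893235… → ⌈·⌉ = 4359
j=14: r + 13k = 4698.775588… → ⌈·⌉ = 4699
j=15: r + 14k = 5038.657941… → ⌈·⌉ = 5039
j=16: r + 15k = 5378.540294… → ⌈·⌉ = 5379
j=17: r + 16k = 5718.422647… → ⌈·⌉ = 5719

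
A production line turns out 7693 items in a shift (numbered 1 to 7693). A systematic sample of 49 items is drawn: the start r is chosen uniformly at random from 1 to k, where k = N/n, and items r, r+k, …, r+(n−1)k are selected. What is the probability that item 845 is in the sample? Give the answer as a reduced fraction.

1/157

k = 7693/49 = 157.
Item 845 is selected iff r ≡ 845 (mod 157); exactly one such r in {1,…,157}.
Inclusion probability = 1/157.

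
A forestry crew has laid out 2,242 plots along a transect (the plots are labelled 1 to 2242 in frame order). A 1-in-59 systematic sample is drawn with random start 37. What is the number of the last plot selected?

k = 59
38th selection = r + (38−1)·k = 37 + 37×59 = 37 + 2183 = 2220

2220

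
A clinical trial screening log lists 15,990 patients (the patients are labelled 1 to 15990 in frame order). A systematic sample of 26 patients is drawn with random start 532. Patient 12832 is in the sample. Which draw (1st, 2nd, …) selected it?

k = 15990/26 = 615
position = (12832 − 532)/615 + 1 = 12300/615 + 1 = 20 + 1 = 21

21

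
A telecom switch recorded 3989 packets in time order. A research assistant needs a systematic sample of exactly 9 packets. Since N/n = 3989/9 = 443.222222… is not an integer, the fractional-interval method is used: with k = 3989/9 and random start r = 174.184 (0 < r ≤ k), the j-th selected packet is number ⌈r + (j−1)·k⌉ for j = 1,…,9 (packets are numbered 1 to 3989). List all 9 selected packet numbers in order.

j=1: r + 0k = 174.184 → ⌈·⌉ = 175
j=2: r + 1k = 617.406222… → ⌈·⌉ = 618
j=3: r + 2k = 1060.628444… → ⌈·⌉ = 1061
j=4: r + 3k = 1503.850666… → ⌈·⌉ = 1504
j=5: r + 4k = 1947.072888… → ⌈·⌉ = 1948
j=6: r + 5k = 2390.295111… → ⌈·⌉ = 2391
j=7: r + 6k = 2833.517333… → ⌈·⌉ = 2834
j=8: r + 7k = 3276.739555… → ⌈·⌉ = 3277
j=9: r + 8k = 3719.961777… → ⌈·⌉ = 3720

175, 618, 1061, 1504, 1948, 2391, 2834, 3277, 3720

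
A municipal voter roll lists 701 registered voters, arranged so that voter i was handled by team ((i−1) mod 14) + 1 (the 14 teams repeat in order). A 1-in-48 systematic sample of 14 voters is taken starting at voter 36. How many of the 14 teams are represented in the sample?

Consecutive selections differ by k = 48, so their team numbers differ by 48 mod 14 = 6.
gcd(48, 14) = 2, so the sample visits 14/2 = 7 distinct residues mod 14.
Start 36 is team 8; the teams hit are 2, 4, 6, 8, 10, 12, 14.

7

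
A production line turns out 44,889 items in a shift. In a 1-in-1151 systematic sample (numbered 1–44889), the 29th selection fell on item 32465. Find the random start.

237

k = 1151
r = 32465 − (29−1)×1151 = 32465 − 32228 = 237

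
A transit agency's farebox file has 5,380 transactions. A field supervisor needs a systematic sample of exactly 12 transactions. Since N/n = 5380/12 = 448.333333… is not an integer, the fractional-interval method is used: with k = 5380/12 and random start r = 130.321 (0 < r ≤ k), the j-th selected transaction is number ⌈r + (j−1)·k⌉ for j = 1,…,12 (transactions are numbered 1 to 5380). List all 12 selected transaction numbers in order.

j=1: r + 0k = 130.321 → ⌈·⌉ = 131
j=2: r + 1k = 578.654333… → ⌈·⌉ = 579
j=3: r + 2k = 1026.987666… → ⌈·⌉ = 1027
j=4: r + 3k = 1475.321 → ⌈·⌉ = 1476
j=5: r + 4k = 1923.654333… → ⌈·⌉ = 1924
j=6: r + 5k = 2371.987666… → ⌈·⌉ = 2372
j=7: r + 6k = 2820.321 → ⌈·⌉ = 2821
j=8: r + 7k = 3268.654333… → ⌈·⌉ = 3269
j=9: r + 8k = 3716.987666… → ⌈·⌉ = 3717
j=10: r + 9k = 4165.321 → ⌈·⌉ = 4166
j=11: r + 10k = 4613.654333… → ⌈·⌉ = 4614
j=12: r + 11k = 5061.987666… → ⌈·⌉ = 5062

131, 579, 1027, 1476, 1924, 2372, 2821, 3269, 3717, 4166, 4614, 5062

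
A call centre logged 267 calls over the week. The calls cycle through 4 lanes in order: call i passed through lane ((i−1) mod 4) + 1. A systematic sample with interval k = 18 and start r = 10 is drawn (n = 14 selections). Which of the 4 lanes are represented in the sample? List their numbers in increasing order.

Consecutive selections differ by k = 18, so their lane numbers differ by 18 mod 4 = 2.
gcd(18, 4) = 2, so the sample visits 4/2 = 2 distinct residues mod 4.
Start 10 is lane 2; the lanes hit are 2, 4.

2, 4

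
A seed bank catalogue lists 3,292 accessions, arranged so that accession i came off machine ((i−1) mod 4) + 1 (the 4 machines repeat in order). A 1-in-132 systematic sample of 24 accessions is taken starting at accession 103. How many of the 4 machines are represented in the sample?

1

Consecutive selections differ by k = 132, so their machine numbers differ by 132 mod 4 = 0.
gcd(132, 4) = 4, so the sample visits 4/4 = 1 distinct residues mod 4.
Start 103 is machine 3; the machines hit are 3.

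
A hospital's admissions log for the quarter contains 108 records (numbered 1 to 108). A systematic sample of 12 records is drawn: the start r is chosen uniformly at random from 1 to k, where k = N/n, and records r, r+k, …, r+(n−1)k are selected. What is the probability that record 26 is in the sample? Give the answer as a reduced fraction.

1/9

k = 108/12 = 9.
Record 26 is selected iff r ≡ 26 (mod 9); exactly one such r in {1,…,9}.
Inclusion probability = 1/9.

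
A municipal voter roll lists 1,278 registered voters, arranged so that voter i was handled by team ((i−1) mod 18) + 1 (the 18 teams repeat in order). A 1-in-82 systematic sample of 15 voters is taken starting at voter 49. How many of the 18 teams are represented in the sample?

Consecutive selections differ by k = 82, so their team numbers differ by 82 mod 18 = 10.
gcd(82, 18) = 2, so the sample visits 18/2 = 9 distinct residues mod 18.
Start 49 is team 13; the teams hit are 1, 3, 5, 7, 9, 11, 13, 15, 17.

9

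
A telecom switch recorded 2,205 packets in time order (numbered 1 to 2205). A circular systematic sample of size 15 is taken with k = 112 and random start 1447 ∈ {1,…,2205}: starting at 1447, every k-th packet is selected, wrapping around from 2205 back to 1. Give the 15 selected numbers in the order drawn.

1447, 1559, 1671, 1783, 1895, 2007, 2119, 26, 138, 250, 362, 474, 586, 698, 810

Selection 1: 1447
Selection 2: 1447 + 112 = 1559
Selection 3: 1559 + 112 = 1671
Selection 4: 1671 + 112 = 1783
Selection 5: 1783 + 112 = 1895
Selection 6: 1895 + 112 = 2007
Selection 7: 2007 + 112 = 2119
Selection 8: 2119 + 112 = 2231 → 2231 − 2205 = 26
Selection 9: 26 + 112 = 138
Selection 10: 138 + 112 = 250
Selection 11: 250 + 112 = 362
Selection 12: 362 + 112 = 474
Selection 13: 474 + 112 = 586
Selection 14: 586 + 112 = 698
Selection 15: 698 + 112 = 810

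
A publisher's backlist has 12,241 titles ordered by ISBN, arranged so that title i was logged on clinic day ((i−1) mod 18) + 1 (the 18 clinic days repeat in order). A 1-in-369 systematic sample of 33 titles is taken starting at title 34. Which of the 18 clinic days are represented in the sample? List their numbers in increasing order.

7, 16

Consecutive selections differ by k = 369, so their clinic day numbers differ by 369 mod 18 = 9.
gcd(369, 18) = 9, so the sample visits 18/9 = 2 distinct residues mod 18.
Start 34 is clinic day 16; the clinic days hit are 7, 16.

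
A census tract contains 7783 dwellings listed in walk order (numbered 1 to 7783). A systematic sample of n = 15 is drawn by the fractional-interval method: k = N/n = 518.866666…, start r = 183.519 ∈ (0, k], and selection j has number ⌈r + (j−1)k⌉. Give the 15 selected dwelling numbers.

184, 703, 1222, 1741, 2259, 2778, 3297, 3816, 4335, 4854, 5373, 5892, 6410, 6929, 7448

j=1: r + 0k = 183.519 → ⌈·⌉ = 184
j=2: r + 1k = 702.385666… → ⌈·⌉ = 703
j=3: r + 2k = 1221.252333… → ⌈·⌉ = 1222
j=4: r + 3k = 1740.119 → ⌈·⌉ = 1741
j=5: r + 4k = 2258.985666… → ⌈·⌉ = 2259
j=6: r + 5k = 2777.852333… → ⌈·⌉ = 2778
j=7: r + 6k = 3296.719 → ⌈·⌉ = 3297
j=8: r + 7k = 3815.585666… → ⌈·⌉ = 3816
j=9: r + 8k = 4334.452333… → ⌈·⌉ = 4335
j=10: r + 9k = 4853.319 → ⌈·⌉ = 4854
j=11: r + 10k = 5372.185666… → ⌈·⌉ = 5373
j=12: r + 11k = 5891.052333… → ⌈·⌉ = 5892
j=13: r + 12k = 6409.919 → ⌈·⌉ = 6410
j=14: r + 13k = 6928.785666… → ⌈·⌉ = 6929
j=15: r + 14k = 7447.652333… → ⌈·⌉ = 7448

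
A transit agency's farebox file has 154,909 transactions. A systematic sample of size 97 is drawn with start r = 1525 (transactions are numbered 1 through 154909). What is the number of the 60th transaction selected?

95748

k = 154909/97 = 1597
60th selection = r + (60−1)·k = 1525 + 59×1597 = 1525 + 94223 = 95748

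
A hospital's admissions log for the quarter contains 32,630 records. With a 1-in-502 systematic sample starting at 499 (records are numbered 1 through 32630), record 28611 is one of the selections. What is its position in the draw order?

57

k = 502
position = (28611 − 499)/502 + 1 = 28112/502 + 1 = 56 + 1 = 57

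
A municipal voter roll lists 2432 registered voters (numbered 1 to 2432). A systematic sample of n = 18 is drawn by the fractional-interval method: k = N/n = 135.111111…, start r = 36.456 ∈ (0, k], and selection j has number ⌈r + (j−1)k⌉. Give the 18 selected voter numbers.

j=1: r + 0k = 36.456 → ⌈·⌉ = 37
j=2: r + 1k = 171.567111… → ⌈·⌉ = 172
j=3: r + 2k = 306.678222… → ⌈·⌉ = 307
j=4: r + 3k = 441.789333… → ⌈·⌉ = 442
j=5: r + 4k = 576.900444… → ⌈·⌉ = 577
j=6: r + 5k = 712.011555… → ⌈·⌉ = 713
j=7: r + 6k = 847.122666… → ⌈·⌉ = 848
j=8: r + 7k = 982.233777… → ⌈·⌉ = 983
j=9: r + 8k = 1117.344888… → ⌈·⌉ = 1118
j=10: r + 9k = 1252.456 → ⌈·⌉ = 1253
j=11: r + 10k = 1387.567111… → ⌈·⌉ = 1388
j=12: r + 11k = 1522.678222… → ⌈·⌉ = 1523
j=13: r + 12k = 1657.789333… → ⌈·⌉ = 1658
j=14: r + 13k = 1792.900444… → ⌈·⌉ = 1793
j=15: r + 14k = 1928.011555… → ⌈·⌉ = 1929
j=16: r + 15k = 2063.122666… → ⌈·⌉ = 2064
j=17: r + 16k = 2198.233777… → ⌈·⌉ = 2199
j=18: r + 17k = 2333.344888… → ⌈·⌉ = 2334

37, 172, 307, 442, 577, 713, 848, 983, 1118, 1253, 1388, 1523, 1658, 1793, 1929, 2064, 2199, 2334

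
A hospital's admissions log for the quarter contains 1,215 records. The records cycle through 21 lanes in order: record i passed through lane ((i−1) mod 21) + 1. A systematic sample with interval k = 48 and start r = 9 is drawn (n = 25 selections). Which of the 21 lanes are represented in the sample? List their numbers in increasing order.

3, 6, 9, 12, 15, 18, 21

Consecutive selections differ by k = 48, so their lane numbers differ by 48 mod 21 = 6.
gcd(48, 21) = 3, so the sample visits 21/3 = 7 distinct residues mod 21.
Start 9 is lane 9; the lanes hit are 3, 6, 9, 12, 15, 18, 21.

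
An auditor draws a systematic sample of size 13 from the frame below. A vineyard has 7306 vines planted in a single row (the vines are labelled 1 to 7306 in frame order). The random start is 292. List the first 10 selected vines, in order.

k = N/n = 7306/13 = 562
vine 1: 292
vine 2: 292 + 562 = 854
vine 3: 854 + 562 = 1416
vine 4: 1416 + 562 = 1978
vine 5: 1978 + 562 = 2540
vine 6: 2540 + 562 = 3102
vine 7: 3102 + 562 = 3664
vine 8: 3664 + 562 = 4226
vine 9: 4226 + 562 = 4788
vine 10: 4788 + 562 = 5350

292, 854, 1416, 1978, 2540, 3102, 3664, 4226, 4788, 5350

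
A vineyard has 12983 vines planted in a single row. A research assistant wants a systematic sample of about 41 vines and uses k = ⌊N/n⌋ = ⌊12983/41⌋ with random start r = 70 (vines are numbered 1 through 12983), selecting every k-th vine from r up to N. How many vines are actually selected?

41

k = ⌊12983/41⌋ = 316
Achieved size = ⌊(12983 − 70)/316⌋ + 1 = ⌊12913/316⌋ + 1 = 40 + 1 = 41
(last selection: 70 + 40×316 = 12710 ≤ 12983; next would be 13026 > 12983)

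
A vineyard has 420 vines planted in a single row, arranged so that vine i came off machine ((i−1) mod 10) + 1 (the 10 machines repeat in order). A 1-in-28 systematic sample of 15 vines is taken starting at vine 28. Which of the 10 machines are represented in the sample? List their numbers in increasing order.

Consecutive selections differ by k = 28, so their machine numbers differ by 28 mod 10 = 8.
gcd(28, 10) = 2, so the sample visits 10/2 = 5 distinct residues mod 10.
Start 28 is machine 8; the machines hit are 2, 4, 6, 8, 10.

2, 4, 6, 8, 10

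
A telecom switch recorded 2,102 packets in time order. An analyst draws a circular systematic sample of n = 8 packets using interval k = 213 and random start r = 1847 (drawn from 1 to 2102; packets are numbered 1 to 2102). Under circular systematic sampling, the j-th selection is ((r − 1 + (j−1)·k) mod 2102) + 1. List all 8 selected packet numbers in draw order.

1847, 2060, 171, 384, 597, 810, 1023, 1236

Selection 1: 1847
Selection 2: 1847 + 213 = 2060
Selection 3: 2060 + 213 = 2273 → 2273 − 2102 = 171
Selection 4: 171 + 213 = 384
Selection 5: 384 + 213 = 597
Selection 6: 597 + 213 = 810
Selection 7: 810 + 213 = 1023
Selection 8: 1023 + 213 = 1236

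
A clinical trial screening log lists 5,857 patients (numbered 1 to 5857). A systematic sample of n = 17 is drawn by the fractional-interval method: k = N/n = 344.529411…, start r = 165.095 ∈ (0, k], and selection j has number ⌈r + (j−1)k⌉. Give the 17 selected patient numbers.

j=1: r + 0k = 165.095 → ⌈·⌉ = 166
j=2: r + 1k = 509.624411… → ⌈·⌉ = 510
j=3: r + 2k = 854.153823… → ⌈·⌉ = 855
j=4: r + 3k = 1198.683235… → ⌈·⌉ = 1199
j=5: r + 4k = 1543.212647… → ⌈·⌉ = 1544
j=6: r + 5k = 1887.742058… → ⌈·⌉ = 1888
j=7: r + 6k = 2232.271470… → ⌈·⌉ = 2233
j=8: r + 7k = 2576.800882… → ⌈·⌉ = 2577
j=9: r + 8k = 2921.330294… → ⌈·⌉ = 2922
j=10: r + 9k = 3265.859705… → ⌈·⌉ = 3266
j=11: r + 10k = 3610.389117… → ⌈·⌉ = 3611
j=12: r + 11k = 3954.918529… → ⌈·⌉ = 3955
j=13: r + 12k = 4299.447941… → ⌈·⌉ = 4300
j=14: r + 13k = 4643.977352… → ⌈·⌉ = 4644
j=15: r + 14k = 4988.506764… → ⌈·⌉ = 4989
j=16: r + 15k = 5333.036176… → ⌈·⌉ = 5334
j=17: r + 16k = 5677.565588… → ⌈·⌉ = 5678

166, 510, 855, 1199, 1544, 1888, 2233, 2577, 2922, 3266, 3611, 3955, 4300, 4644, 4989, 5334, 5678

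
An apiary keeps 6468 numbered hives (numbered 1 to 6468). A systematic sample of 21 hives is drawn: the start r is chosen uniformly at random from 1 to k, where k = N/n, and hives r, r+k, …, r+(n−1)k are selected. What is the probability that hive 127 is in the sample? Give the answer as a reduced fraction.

1/308

k = 6468/21 = 308.
Hive 127 is selected iff r ≡ 127 (mod 308); exactly one such r in {1,…,308}.
Inclusion probability = 1/308.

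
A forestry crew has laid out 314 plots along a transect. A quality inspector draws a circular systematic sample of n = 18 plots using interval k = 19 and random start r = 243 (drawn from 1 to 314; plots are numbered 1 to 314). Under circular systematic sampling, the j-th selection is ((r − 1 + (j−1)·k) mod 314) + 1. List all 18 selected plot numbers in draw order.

Selection 1: 243
Selection 2: 243 + 19 = 262
Selection 3: 262 + 19 = 281
Selection 4: 281 + 19 = 300
Selection 5: 300 + 19 = 319 → 319 − 314 = 5
Selection 6: 5 + 19 = 24
Selection 7: 24 + 19 = 43
Selection 8: 43 + 19 = 62
Selection 9: 62 + 19 = 81
Selection 10: 81 + 19 = 100
Selection 11: 100 + 19 = 119
Selection 12: 119 + 19 = 138
Selection 13: 138 + 19 = 157
Selection 14: 157 + 19 = 176
Selection 15: 176 + 19 = 195
Selection 16: 195 + 19 = 214
Selection 17: 214 + 19 = 233
Selection 18: 233 + 19 = 252

243, 262, 281, 300, 5, 24, 43, 62, 81, 100, 119, 138, 157, 176, 195, 214, 233, 252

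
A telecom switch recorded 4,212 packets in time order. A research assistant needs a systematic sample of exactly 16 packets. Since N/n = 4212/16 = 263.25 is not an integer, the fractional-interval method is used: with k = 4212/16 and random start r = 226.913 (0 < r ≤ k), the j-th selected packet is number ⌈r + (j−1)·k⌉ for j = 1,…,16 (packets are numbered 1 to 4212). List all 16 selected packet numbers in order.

227, 491, 754, 1017, 1280, 1544, 1807, 2070, 2333, 2597, 2860, 3123, 3386, 3650, 3913, 4176

j=1: r + 0k = 226.913 → ⌈·⌉ = 227
j=2: r + 1k = 490.163 → ⌈·⌉ = 491
j=3: r + 2k = 753.413 → ⌈·⌉ = 754
j=4: r + 3k = 1016.663 → ⌈·⌉ = 1017
j=5: r + 4k = 1279.913 → ⌈·⌉ = 1280
j=6: r + 5k = 1543.163 → ⌈·⌉ = 1544
j=7: r + 6k = 1806.413 → ⌈·⌉ = 1807
j=8: r + 7k = 2069.663 → ⌈·⌉ = 2070
j=9: r + 8k = 2332.913 → ⌈·⌉ = 2333
j=10: r + 9k = 2596.163 → ⌈·⌉ = 2597
j=11: r + 10k = 2859.413 → ⌈·⌉ = 2860
j=12: r + 11k = 3122.663 → ⌈·⌉ = 3123
j=13: r + 12k = 3385.913 → ⌈·⌉ = 3386
j=14: r + 13k = 3649.163 → ⌈·⌉ = 3650
j=15: r + 14k = 3912.413 → ⌈·⌉ = 3913
j=16: r + 15k = 4175.663 → ⌈·⌉ = 4176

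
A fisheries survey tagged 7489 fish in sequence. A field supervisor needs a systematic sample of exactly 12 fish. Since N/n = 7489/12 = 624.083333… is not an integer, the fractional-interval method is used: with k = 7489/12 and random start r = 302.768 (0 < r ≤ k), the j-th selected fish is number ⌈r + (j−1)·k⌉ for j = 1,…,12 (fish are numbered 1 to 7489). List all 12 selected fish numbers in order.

303, 927, 1551, 2176, 2800, 3424, 4048, 4672, 5296, 5920, 6544, 7168

j=1: r + 0k = 302.768 → ⌈·⌉ = 303
j=2: r + 1k = 926.851333… → ⌈·⌉ = 927
j=3: r + 2k = 1550.934666… → ⌈·⌉ = 1551
j=4: r + 3k = 2175.018 → ⌈·⌉ = 2176
j=5: r + 4k = 2799.101333… → ⌈·⌉ = 2800
j=6: r + 5k = 3423.184666… → ⌈·⌉ = 3424
j=7: r + 6k = 4047.268 → ⌈·⌉ = 4048
j=8: r + 7k = 4671.351333… → ⌈·⌉ = 4672
j=9: r + 8k = 5295.434666… → ⌈·⌉ = 5296
j=10: r + 9k = 5919.518 → ⌈·⌉ = 5920
j=11: r + 10k = 6543.601333… → ⌈·⌉ = 6544
j=12: r + 11k = 7167.684666… → ⌈·⌉ = 7168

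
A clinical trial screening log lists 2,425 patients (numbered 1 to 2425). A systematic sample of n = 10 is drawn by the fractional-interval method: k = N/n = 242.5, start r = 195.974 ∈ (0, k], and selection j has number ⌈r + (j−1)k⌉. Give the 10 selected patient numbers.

j=1: r + 0k = 195.974 → ⌈·⌉ = 196
j=2: r + 1k = 438.474 → ⌈·⌉ = 439
j=3: r + 2k = 680.974 → ⌈·⌉ = 681
j=4: r + 3k = 923.474 → ⌈·⌉ = 924
j=5: r + 4k = 1165.974 → ⌈·⌉ = 1166
j=6: r + 5k = 1408.474 → ⌈·⌉ = 1409
j=7: r + 6k = 1650.974 → ⌈·⌉ = 1651
j=8: r + 7k = 1893.474 → ⌈·⌉ = 1894
j=9: r + 8k = 2135.974 → ⌈·⌉ = 2136
j=10: r + 9k = 2378.474 → ⌈·⌉ = 2379

196, 439, 681, 924, 1166, 1409, 1651, 1894, 2136, 2379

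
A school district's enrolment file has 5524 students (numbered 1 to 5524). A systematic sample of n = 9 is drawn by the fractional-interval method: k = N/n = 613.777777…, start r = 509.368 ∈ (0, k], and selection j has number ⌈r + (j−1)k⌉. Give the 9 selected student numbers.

510, 1124, 1737, 2351, 2965, 3579, 4193, 4806, 5420

j=1: r + 0k = 509.368 → ⌈·⌉ = 510
j=2: r + 1k = 1123.145777… → ⌈·⌉ = 1124
j=3: r + 2k = 1736.923555… → ⌈·⌉ = 1737
j=4: r + 3k = 2350.701333… → ⌈·⌉ = 2351
j=5: r + 4k = 2964.479111… → ⌈·⌉ = 2965
j=6: r + 5k = 3578.256888… → ⌈·⌉ = 3579
j=7: r + 6k = 4192.034666… → ⌈·⌉ = 4193
j=8: r + 7k = 4805.812444… → ⌈·⌉ = 4806
j=9: r + 8k = 5419.590222… → ⌈·⌉ = 5420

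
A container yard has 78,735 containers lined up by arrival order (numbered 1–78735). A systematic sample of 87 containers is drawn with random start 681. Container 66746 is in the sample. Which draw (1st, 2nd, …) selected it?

74

k = 78735/87 = 905
position = (66746 − 681)/905 + 1 = 66065/905 + 1 = 73 + 1 = 74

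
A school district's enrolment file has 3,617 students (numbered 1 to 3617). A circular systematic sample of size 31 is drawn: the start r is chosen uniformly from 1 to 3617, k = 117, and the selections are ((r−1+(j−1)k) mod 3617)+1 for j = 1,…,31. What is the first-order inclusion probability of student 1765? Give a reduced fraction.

31/3617

For each position j, as r ranges over 1…3617 the j-th selection hits every student exactly once, so student 1765 is selected for exactly 31 of the 3617 starts.
Inclusion probability = 31/3617.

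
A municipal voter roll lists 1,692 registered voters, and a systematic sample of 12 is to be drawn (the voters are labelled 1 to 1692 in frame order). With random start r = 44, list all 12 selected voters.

k = N/n = 1692/12 = 141
voter 1: 44
voter 2: 44 + 141 = 185
voter 3: 185 + 141 = 326
voter 4: 326 + 141 = 467
voter 5: 467 + 141 = 608
voter 6: 608 + 141 = 749
voter 7: 749 + 141 = 890
voter 8: 890 + 141 = 1031
voter 9: 1031 + 141 = 1172
voter 10: 1172 + 141 = 1313
voter 11: 1313 + 141 = 1454
voter 12: 1454 + 141 = 1595

44, 185, 326, 467, 608, 749, 890, 1031, 1172, 1313, 1454, 1595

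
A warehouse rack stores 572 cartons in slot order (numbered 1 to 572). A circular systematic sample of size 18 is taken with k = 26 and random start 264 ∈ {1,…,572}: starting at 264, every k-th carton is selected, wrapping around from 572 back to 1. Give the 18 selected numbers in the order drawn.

Selection 1: 264
Selection 2: 264 + 26 = 290
Selection 3: 290 + 26 = 316
Selection 4: 316 + 26 = 342
Selection 5: 342 + 26 = 368
Selection 6: 368 + 26 = 394
Selection 7: 394 + 26 = 420
Selection 8: 420 + 26 = 446
Selection 9: 446 + 26 = 472
Selection 10: 472 + 26 = 498
Selection 11: 498 + 26 = 524
Selection 12: 524 + 26 = 550
Selection 13: 550 + 26 = 576 → 576 − 572 = 4
Selection 14: 4 + 26 = 30
Selection 15: 30 + 26 = 56
Selection 16: 56 + 26 = 82
Selection 17: 82 + 26 = 108
Selection 18: 108 + 26 = 134

264, 290, 316, 342, 368, 394, 420, 446, 472, 498, 524, 550, 4, 30, 56, 82, 108, 134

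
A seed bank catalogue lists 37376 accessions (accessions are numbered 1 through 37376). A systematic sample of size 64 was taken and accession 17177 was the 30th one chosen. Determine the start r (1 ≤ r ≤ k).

k = 37376/64 = 584
r = 17177 − (30−1)×584 = 17177 − 16936 = 241

241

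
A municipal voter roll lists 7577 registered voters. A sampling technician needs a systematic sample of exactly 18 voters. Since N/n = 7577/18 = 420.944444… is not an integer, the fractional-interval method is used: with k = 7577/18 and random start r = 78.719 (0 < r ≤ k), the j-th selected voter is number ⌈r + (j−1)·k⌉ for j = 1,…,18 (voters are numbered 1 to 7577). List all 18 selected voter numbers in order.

j=1: r + 0k = 78.719 → ⌈·⌉ = 79
j=2: r + 1k = 499.663444… → ⌈·⌉ = 500
j=3: r + 2k = 920.607888… → ⌈·⌉ = 921
j=4: r + 3k = 1341.552333… → ⌈·⌉ = 1342
j=5: r + 4k = 1762.496777… → ⌈·⌉ = 1763
j=6: r + 5k = 2183.441222… → ⌈·⌉ = 2184
j=7: r + 6k = 2604.385666… → ⌈·⌉ = 2605
j=8: r + 7k = 3025.330111… → ⌈·⌉ = 3026
j=9: r + 8k = 3446.274555… → ⌈·⌉ = 3447
j=10: r + 9k = 3867.219 → ⌈·⌉ = 3868
j=11: r + 10k = 4288.163444… → ⌈·⌉ = 4289
j=12: r + 11k = 4709.107888… → ⌈·⌉ = 4710
j=13: r + 12k = 5130.052333… → ⌈·⌉ = 5131
j=14: r + 13k = 5550.996777… → ⌈·⌉ = 5551
j=15: r + 14k = 5971.941222… → ⌈·⌉ = 5972
j=16: r + 15k = 6392.885666… → ⌈·⌉ = 6393
j=17: r + 16k = 6813.830111… → ⌈·⌉ = 6814
j=18: r + 17k = 7234.774555… → ⌈·⌉ = 7235

79, 500, 921, 1342, 1763, 2184, 2605, 3026, 3447, 3868, 4289, 4710, 5131, 5551, 5972, 6393, 6814, 7235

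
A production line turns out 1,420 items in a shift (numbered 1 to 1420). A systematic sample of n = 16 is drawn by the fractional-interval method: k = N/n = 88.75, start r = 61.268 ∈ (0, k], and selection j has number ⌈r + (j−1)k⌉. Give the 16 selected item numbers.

j=1: r + 0k = 61.268 → ⌈·⌉ = 62
j=2: r + 1k = 150.018 → ⌈·⌉ = 151
j=3: r + 2k = 238.768 → ⌈·⌉ = 239
j=4: r + 3k = 327.518 → ⌈·⌉ = 328
j=5: r + 4k = 416.268 → ⌈·⌉ = 417
j=6: r + 5k = 505.018 → ⌈·⌉ = 506
j=7: r + 6k = 593.768 → ⌈·⌉ = 594
j=8: r + 7k = 682.518 → ⌈·⌉ = 683
j=9: r + 8k = 771.268 → ⌈·⌉ = 772
j=10: r + 9k = 860.018 → ⌈·⌉ = 861
j=11: r + 10k = 948.768 → ⌈·⌉ = 949
j=12: r + 11k = 1037.518 → ⌈·⌉ = 1038
j=13: r + 12k = 1126.268 → ⌈·⌉ = 1127
j=14: r + 13k = 1215.018 → ⌈·⌉ = 1216
j=15: r + 14k = 1303.768 → ⌈·⌉ = 1304
j=16: r + 15k = 1392.518 → ⌈·⌉ = 1393

62, 151, 239, 328, 417, 506, 594, 683, 772, 861, 949, 1038, 1127, 1216, 1304, 1393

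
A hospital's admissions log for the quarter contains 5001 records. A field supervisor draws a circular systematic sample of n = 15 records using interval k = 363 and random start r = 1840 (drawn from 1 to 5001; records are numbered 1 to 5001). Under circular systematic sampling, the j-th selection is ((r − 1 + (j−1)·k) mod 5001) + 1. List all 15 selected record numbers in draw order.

Selection 1: 1840
Selection 2: 1840 + 363 = 2203
Selection 3: 2203 + 363 = 2566
Selection 4: 2566 + 363 = 2929
Selection 5: 2929 + 363 = 3292
Selection 6: 3292 + 363 = 3655
Selection 7: 3655 + 363 = 4018
Selection 8: 4018 + 363 = 4381
Selection 9: 4381 + 363 = 4744
Selection 10: 4744 + 363 = 5107 → 5107 − 5001 = 106
Selection 11: 106 + 363 = 469
Selection 12: 469 + 363 = 832
Selection 13: 832 + 363 = 1195
Selection 14: 1195 + 363 = 1558
Selection 15: 1558 + 363 = 1921

1840, 2203, 2566, 2929, 3292, 3655, 4018, 4381, 4744, 106, 469, 832, 1195, 1558, 1921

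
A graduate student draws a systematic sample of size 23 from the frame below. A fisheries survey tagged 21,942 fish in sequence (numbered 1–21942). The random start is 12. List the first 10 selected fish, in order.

k = N/n = 21942/23 = 954
fish 1: 12
fish 2: 12 + 954 = 966
fish 3: 966 + 954 = 1920
fish 4: 1920 + 954 = 2874
fish 5: 2874 + 954 = 3828
fish 6: 3828 + 954 = 4782
fish 7: 4782 + 954 = 5736
fish 8: 5736 + 954 = 6690
fish 9: 6690 + 954 = 7644
fish 10: 7644 + 954 = 8598

12, 966, 1920, 2874, 3828, 4782, 5736, 6690, 7644, 8598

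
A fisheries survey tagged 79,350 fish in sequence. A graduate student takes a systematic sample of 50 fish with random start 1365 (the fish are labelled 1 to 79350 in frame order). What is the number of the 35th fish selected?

55323

k = 79350/50 = 1587
35th selection = r + (35−1)·k = 1365 + 34×1587 = 1365 + 53958 = 55323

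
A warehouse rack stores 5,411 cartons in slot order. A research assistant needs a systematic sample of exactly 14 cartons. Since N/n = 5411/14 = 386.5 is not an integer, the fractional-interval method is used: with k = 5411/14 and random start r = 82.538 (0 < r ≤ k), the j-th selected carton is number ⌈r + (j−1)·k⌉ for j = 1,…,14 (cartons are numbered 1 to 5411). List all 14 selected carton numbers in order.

j=1: r + 0k = 82.538 → ⌈·⌉ = 83
j=2: r + 1k = 469.038 → ⌈·⌉ = 470
j=3: r + 2k = 855.538 → ⌈·⌉ = 856
j=4: r + 3k = 1242.038 → ⌈·⌉ = 1243
j=5: r + 4k = 1628.538 → ⌈·⌉ = 1629
j=6: r + 5k = 2015.038 → ⌈·⌉ = 2016
j=7: r + 6k = 2401.538 → ⌈·⌉ = 2402
j=8: r + 7k = 2788.038 → ⌈·⌉ = 2789
j=9: r + 8k = 3174.538 → ⌈·⌉ = 3175
j=10: r + 9k = 3561.038 → ⌈·⌉ = 3562
j=11: r + 10k = 3947.538 → ⌈·⌉ = 3948
j=12: r + 11k = 4334.038 → ⌈·⌉ = 4335
j=13: r + 12k = 4720.538 → ⌈·⌉ = 4721
j=14: r + 13k = 5107.038 → ⌈·⌉ = 5108

83, 470, 856, 1243, 1629, 2016, 2402, 2789, 3175, 3562, 3948, 4335, 4721, 5108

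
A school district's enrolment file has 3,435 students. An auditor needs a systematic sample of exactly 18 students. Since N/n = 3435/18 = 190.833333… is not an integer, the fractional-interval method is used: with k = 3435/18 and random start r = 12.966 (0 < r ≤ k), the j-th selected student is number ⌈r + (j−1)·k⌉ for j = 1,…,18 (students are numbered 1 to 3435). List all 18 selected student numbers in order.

j=1: r + 0k = 12.966 → ⌈·⌉ = 13
j=2: r + 1k = 203.799333… → ⌈·⌉ = 204
j=3: r + 2k = 394.632666… → ⌈·⌉ = 395
j=4: r + 3k = 585.466 → ⌈·⌉ = 586
j=5: r + 4k = 776.299333… → ⌈·⌉ = 777
j=6: r + 5k = 967.132666… → ⌈·⌉ = 968
j=7: r + 6k = 1157.966 → ⌈·⌉ = 1158
j=8: r + 7k = 1348.799333… → ⌈·⌉ = 1349
j=9: r + 8k = 1539.632666… → ⌈·⌉ = 1540
j=10: r + 9k = 1730.466 → ⌈·⌉ = 1731
j=11: r + 10k = 1921.299333… → ⌈·⌉ = 1922
j=12: r + 11k = 2112.132666… → ⌈·⌉ = 2113
j=13: r + 12k = 2302.966 → ⌈·⌉ = 2303
j=14: r + 13k = 2493.799333… → ⌈·⌉ = 2494
j=15: r + 14k = 2684.632666… → ⌈·⌉ = 2685
j=16: r + 15k = 2875.466 → ⌈·⌉ = 2876
j=17: r + 16k = 3066.299333… → ⌈·⌉ = 3067
j=18: r + 17k = 3257.132666… → ⌈·⌉ = 3258

13, 204, 395, 586, 777, 968, 1158, 1349, 1540, 1731, 1922, 2113, 2303, 2494, 2685, 2876, 3067, 3258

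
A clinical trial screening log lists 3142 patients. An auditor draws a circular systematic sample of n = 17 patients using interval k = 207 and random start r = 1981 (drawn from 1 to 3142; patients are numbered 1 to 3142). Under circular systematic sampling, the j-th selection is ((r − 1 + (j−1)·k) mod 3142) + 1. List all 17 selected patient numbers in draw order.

1981, 2188, 2395, 2602, 2809, 3016, 81, 288, 495, 702, 909, 1116, 1323, 1530, 1737, 1944, 2151

Selection 1: 1981
Selection 2: 1981 + 207 = 2188
Selection 3: 2188 + 207 = 2395
Selection 4: 2395 + 207 = 2602
Selection 5: 2602 + 207 = 2809
Selection 6: 2809 + 207 = 3016
Selection 7: 3016 + 207 = 3223 → 3223 − 3142 = 81
Selection 8: 81 + 207 = 288
Selection 9: 288 + 207 = 495
Selection 10: 495 + 207 = 702
Selection 11: 702 + 207 = 909
Selection 12: 909 + 207 = 1116
Selection 13: 1116 + 207 = 1323
Selection 14: 1323 + 207 = 1530
Selection 15: 1530 + 207 = 1737
Selection 16: 1737 + 207 = 1944
Selection 17: 1944 + 207 = 2151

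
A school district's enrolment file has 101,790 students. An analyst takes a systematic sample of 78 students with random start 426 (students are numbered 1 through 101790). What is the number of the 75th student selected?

96996

k = 101790/78 = 1305
75th selection = r + (75−1)·k = 426 + 74×1305 = 426 + 96570 = 96996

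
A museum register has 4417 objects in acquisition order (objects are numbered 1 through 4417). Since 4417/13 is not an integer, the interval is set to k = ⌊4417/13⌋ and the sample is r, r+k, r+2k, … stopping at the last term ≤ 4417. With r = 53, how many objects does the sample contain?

13

k = ⌊4417/13⌋ = 339
Achieved size = ⌊(4417 − 53)/339⌋ + 1 = ⌊4364/339⌋ + 1 = 12 + 1 = 13
(last selection: 53 + 12×339 = 4121 ≤ 4417; next would be 4460 > 4417)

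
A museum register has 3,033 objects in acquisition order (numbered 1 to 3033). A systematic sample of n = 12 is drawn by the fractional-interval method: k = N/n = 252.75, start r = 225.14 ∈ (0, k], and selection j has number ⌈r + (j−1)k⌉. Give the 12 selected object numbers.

j=1: r + 0k = 225.14 → ⌈·⌉ = 226
j=2: r + 1k = 477.89 → ⌈·⌉ = 478
j=3: r + 2k = 730.64 → ⌈·⌉ = 731
j=4: r + 3k = 983.39 → ⌈·⌉ = 984
j=5: r + 4k = 1236.14 → ⌈·⌉ = 1237
j=6: r + 5k = 1488.89 → ⌈·⌉ = 1489
j=7: r + 6k = 1741.64 → ⌈·⌉ = 1742
j=8: r + 7k = 1994.39 → ⌈·⌉ = 1995
j=9: r + 8k = 2247.14 → ⌈·⌉ = 2248
j=10: r + 9k = 2499.89 → ⌈·⌉ = 2500
j=11: r + 10k = 2752.64 → ⌈·⌉ = 2753
j=12: r + 11k = 3005.39 → ⌈·⌉ = 3006

226, 478, 731, 984, 1237, 1489, 1742, 1995, 2248, 2500, 2753, 3006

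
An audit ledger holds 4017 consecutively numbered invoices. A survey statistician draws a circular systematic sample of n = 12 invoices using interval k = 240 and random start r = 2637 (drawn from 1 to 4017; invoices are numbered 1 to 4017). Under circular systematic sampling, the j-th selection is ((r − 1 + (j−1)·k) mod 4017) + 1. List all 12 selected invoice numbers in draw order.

2637, 2877, 3117, 3357, 3597, 3837, 60, 300, 540, 780, 1020, 1260

Selection 1: 2637
Selection 2: 2637 + 240 = 2877
Selection 3: 2877 + 240 = 3117
Selection 4: 3117 + 240 = 3357
Selection 5: 3357 + 240 = 3597
Selection 6: 3597 + 240 = 3837
Selection 7: 3837 + 240 = 4077 → 4077 − 4017 = 60
Selection 8: 60 + 240 = 300
Selection 9: 300 + 240 = 540
Selection 10: 540 + 240 = 780
Selection 11: 780 + 240 = 1020
Selection 12: 1020 + 240 = 1260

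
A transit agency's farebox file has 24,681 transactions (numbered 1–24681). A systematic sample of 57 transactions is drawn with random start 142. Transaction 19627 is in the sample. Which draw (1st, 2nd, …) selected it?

k = 24681/57 = 433
position = (19627 − 142)/433 + 1 = 19485/433 + 1 = 45 + 1 = 46

46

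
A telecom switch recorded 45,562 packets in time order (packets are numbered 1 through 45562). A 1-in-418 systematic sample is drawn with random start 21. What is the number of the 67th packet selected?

k = 418
67th selection = r + (67−1)·k = 21 + 66×418 = 21 + 27588 = 27609

27609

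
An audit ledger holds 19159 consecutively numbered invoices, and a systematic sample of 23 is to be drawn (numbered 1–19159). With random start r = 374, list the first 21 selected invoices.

k = N/n = 19159/23 = 833
invoice 1: 374
invoice 2: 374 + 833 = 1207
invoice 3: 1207 + 833 = 2040
invoice 4: 2040 + 833 = 2873
invoice 5: 2873 + 833 = 3706
invoice 6: 3706 + 833 = 4539
invoice 7: 4539 + 833 = 5372
invoice 8: 5372 + 833 = 6205
invoice 9: 6205 + 833 = 7038
invoice 10: 7038 + 833 = 7871
invoice 11: 7871 + 833 = 8704
invoice 12: 8704 + 833 = 9537
invoice 13: 9537 + 833 = 10370
invoice 14: 10370 + 833 = 11203
invoice 15: 11203 + 833 = 12036
invoice 16: 12036 + 833 = 12869
invoice 17: 12869 + 833 = 13702
invoice 18: 13702 + 833 = 14535
invoice 19: 14535 + 833 = 15368
invoice 20: 15368 + 833 = 16201
invoice 21: 16201 + 833 = 17034

374, 1207, 2040, 2873, 3706, 4539, 5372, 6205, 7038, 7871, 8704, 9537, 10370, 11203, 12036, 12869, 13702, 14535, 15368, 16201, 17034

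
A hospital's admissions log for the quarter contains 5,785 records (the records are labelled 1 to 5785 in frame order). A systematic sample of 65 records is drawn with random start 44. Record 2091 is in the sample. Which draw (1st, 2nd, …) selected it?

k = 5785/65 = 89
position = (2091 − 44)/89 + 1 = 2047/89 + 1 = 23 + 1 = 24

24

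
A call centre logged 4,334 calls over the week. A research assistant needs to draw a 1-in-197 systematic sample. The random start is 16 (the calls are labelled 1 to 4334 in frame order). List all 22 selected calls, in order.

call 1: 16
call 2: 16 + 197 = 213
call 3: 213 + 197 = 410
call 4: 410 + 197 = 607
call 5: 607 + 197 = 804
call 6: 804 + 197 = 1001
call 7: 1001 + 197 = 1198
call 8: 1198 + 197 = 1395
call 9: 1395 + 197 = 1592
call 10: 1592 + 197 = 1789
call 11: 1789 + 197 = 1986
call 12: 1986 + 197 = 2183
call 13: 2183 + 197 = 2380
call 14: 2380 + 197 = 2577
call 15: 2577 + 197 = 2774
call 16: 2774 + 197 = 2971
call 17: 2971 + 197 = 3168
call 18: 3168 + 197 = 3365
call 19: 3365 + 197 = 3562
call 20: 3562 + 197 = 3759
call 21: 3759 + 197 = 3956
call 22: 3956 + 197 = 4153

16, 213, 410, 607, 804, 1001, 1198, 1395, 1592, 1789, 1986, 2183, 2380, 2577, 2774, 2971, 3168, 3365, 3562, 3759, 3956, 4153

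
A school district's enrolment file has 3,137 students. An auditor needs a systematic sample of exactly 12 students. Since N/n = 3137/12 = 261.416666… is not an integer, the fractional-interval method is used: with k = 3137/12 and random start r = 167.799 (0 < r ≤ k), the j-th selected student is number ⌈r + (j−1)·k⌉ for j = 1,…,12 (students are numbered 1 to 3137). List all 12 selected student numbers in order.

j=1: r + 0k = 167.799 → ⌈·⌉ = 168
j=2: r + 1k = 429.215666… → ⌈·⌉ = 430
j=3: r + 2k = 690.632333… → ⌈·⌉ = 691
j=4: r + 3k = 952.049 → ⌈·⌉ = 953
j=5: r + 4k = 1213.465666… → ⌈·⌉ = 1214
j=6: r + 5k = 1474.882333… → ⌈·⌉ = 1475
j=7: r + 6k = 1736.299 → ⌈·⌉ = 1737
j=8: r + 7k = 1997.715666… → ⌈·⌉ = 1998
j=9: r + 8k = 2259.132333… → ⌈·⌉ = 2260
j=10: r + 9k = 2520.549 → ⌈·⌉ = 2521
j=11: r + 10k = 2781.965666… → ⌈·⌉ = 2782
j=12: r + 11k = 3043.382333… → ⌈·⌉ = 3044

168, 430, 691, 953, 1214, 1475, 1737, 1998, 2260, 2521, 2782, 3044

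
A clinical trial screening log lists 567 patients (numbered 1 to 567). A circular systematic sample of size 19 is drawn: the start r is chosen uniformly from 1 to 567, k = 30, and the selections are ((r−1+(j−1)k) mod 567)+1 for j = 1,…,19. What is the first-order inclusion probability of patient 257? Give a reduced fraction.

19/567

For each position j, as r ranges over 1…567 the j-th selection hits every patient exactly once, so patient 257 is selected for exactly 19 of the 567 starts.
Inclusion probability = 19/567.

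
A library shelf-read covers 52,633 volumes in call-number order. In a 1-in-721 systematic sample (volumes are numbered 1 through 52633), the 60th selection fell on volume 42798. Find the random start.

k = 721
r = 42798 − (60−1)×721 = 42798 − 42539 = 259

259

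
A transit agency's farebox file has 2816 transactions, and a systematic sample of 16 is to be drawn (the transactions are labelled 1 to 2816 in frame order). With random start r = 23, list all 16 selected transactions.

k = N/n = 2816/16 = 176
transaction 1: 23
transaction 2: 23 + 176 = 199
transaction 3: 199 + 176 = 375
transaction 4: 375 + 176 = 551
transaction 5: 551 + 176 = 727
transaction 6: 727 + 176 = 903
transaction 7: 903 + 176 = 1079
transaction 8: 1079 + 176 = 1255
transaction 9: 1255 + 176 = 1431
transaction 10: 1431 + 176 = 1607
transaction 11: 1607 + 176 = 1783
transaction 12: 1783 + 176 = 1959
transaction 13: 1959 + 176 = 2135
transaction 14: 2135 + 176 = 2311
transaction 15: 2311 + 176 = 2487
transaction 16: 2487 + 176 = 2663

23, 199, 375, 551, 727, 903, 1079, 1255, 1431, 1607, 1783, 1959, 2135, 2311, 2487, 2663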